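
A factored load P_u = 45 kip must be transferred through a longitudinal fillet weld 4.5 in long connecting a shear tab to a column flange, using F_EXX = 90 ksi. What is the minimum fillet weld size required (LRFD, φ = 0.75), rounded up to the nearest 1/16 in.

w = 3/8 in

Total weld length L = 4.5 in.
Required throat t_e = P_u / (φ × 0.6 F_EXX × L) = 45 / (0.75 × 0.6 × 90 × 4.5) = 0.2469 in.
Required leg w = t_e / 0.707 = 0.3492 in → use 3/8 in.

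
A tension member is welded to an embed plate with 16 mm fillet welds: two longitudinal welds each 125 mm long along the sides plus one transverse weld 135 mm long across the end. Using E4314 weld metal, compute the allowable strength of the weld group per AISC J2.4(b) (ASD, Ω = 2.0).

R_n/Ω ≈ 606 kN

E43XX → F_EXX = 430 MPa.
t_e = 0.707 × 16 = 11.31 mm.
R_nwl = 0.6 × 430 × 11.31 × 250 × 10⁻³ = 729.6 kN (longitudinal, 2 welds).
R_nwt = 0.6 × 430 × 11.31 × 135 × 10⁻³ = 394 kN (transverse, base value).
(i) R_nwl + R_nwt = 1124 kN; (ii) 0.85 R_nwl + 1.5 R_nwt = 1211 kN.
R_n = max = 1211 kN [governs: (ii)]; R_n/Ω = 605.6 kN.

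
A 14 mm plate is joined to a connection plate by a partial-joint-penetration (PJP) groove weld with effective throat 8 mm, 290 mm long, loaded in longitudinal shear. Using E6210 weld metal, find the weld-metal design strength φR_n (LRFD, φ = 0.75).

E62XX → F_EXX = 620 MPa.
Effective throat (given) t_e = 8 mm.
A_we = 8 × 290 = 2320 mm².
F_nw = 0.6 F_EXX = 372 MPa.
φR_n = 0.75 × 372 × 2320 × 10⁻³ = 647.3 kN.

φR_n ≈ 647 kN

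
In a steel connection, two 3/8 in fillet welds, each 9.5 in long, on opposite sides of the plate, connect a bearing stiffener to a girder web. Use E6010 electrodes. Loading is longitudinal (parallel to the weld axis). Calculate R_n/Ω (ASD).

E60XX → F_EXX = 60 ksi.
Effective throat t_e = 0.707 × 0.375 = 0.2651 in.
Total length L = 19 in; A_we = 0.2651 × 19 = 5.037 in².
F_nw = 0.6 F_EXX = 0.6 × 60 = 36 ksi.
R_n = 36 × 5.037 = 181.3 kips; R_n/Ω = 181.3/2.0 = 90.67 kips.

R_n/Ω ≈ 90.7 kips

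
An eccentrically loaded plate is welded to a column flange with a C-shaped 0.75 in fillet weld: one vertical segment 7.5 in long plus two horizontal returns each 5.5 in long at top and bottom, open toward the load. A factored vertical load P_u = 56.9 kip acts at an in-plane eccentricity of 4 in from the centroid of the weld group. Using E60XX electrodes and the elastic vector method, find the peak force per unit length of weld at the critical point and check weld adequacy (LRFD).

f_max ≈ 7.4 kip/in; adequate

E60XX → F_EXX = 60 ksi.
Total weld length L_w = 18.5 in. Treat welds as unit-width lines.
Centroid: x̄ = 2×5.5×2.75 / 18.5 = 1.635 in from the vertical weld.
Polar moment about centroid: J = I_x + I_y = [7.5³/12 + 2×5.5×3.75²] + [7.5×1.635² + 2(5.5³/12 + 5.5×1.115²)] = 251.3 in³.
Direct shear f_v = P/L_w = 56.9 / 18.5 = 3.076 kip/in (vertical).
Torsion M = P·e = 56.9 × 4 = 227.6 kip·in.
Critical point at (x, y) = (3.865, 3.75) from centroid. f_tx = M·y/J = 3.396 kip/in; f_ty = M·x/J = 3.5 kip/in.
Resultant f_max = √[f_tx² + (f_v + f_ty)²] = √[3.396² + (3.076 + 3.5)²] = 7.401 kip/in.
Capacity per unit length: φr_n = 0.75 × 0.6 × 60 × (0.707 × 0.75) = 14.32 kip/in.
7.401 ≤ 14.32 → adequate.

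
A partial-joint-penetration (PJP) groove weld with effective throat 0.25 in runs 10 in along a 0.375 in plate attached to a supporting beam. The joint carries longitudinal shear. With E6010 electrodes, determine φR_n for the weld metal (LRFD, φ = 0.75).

E60XX → F_EXX = 60 ksi.
Effective throat (given) t_e = 0.25 in.
A_we = 0.25 × 10 = 2.5 in².
F_nw = 0.6 F_EXX = 36 ksi.
φR_n = 0.75 × 36 × 2.5 = 67.5 kip.

φR_n ≈ 67.5 kip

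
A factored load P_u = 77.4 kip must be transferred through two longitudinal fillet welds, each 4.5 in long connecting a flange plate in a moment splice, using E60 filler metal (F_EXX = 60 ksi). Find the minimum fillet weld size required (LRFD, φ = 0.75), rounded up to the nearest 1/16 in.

Total weld length L = 9 in.
Required throat t_e = P_u / (φ × 0.6 F_EXX × L) = 77.4 / (0.75 × 0.6 × 60 × 9) = 0.3185 in.
Required leg w = t_e / 0.707 = 0.4505 in → use 1/2 in.

w = 1/2 in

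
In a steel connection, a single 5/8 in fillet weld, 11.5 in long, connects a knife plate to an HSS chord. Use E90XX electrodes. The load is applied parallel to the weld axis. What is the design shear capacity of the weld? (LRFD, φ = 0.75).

E90XX → F_EXX = 90 ksi.
Effective throat t_e = 0.707 × 0.625 = 0.4419 in.
Total length L = 11.5 in; A_we = 0.4419 × 11.5 = 5.082 in².
F_nw = 0.6 F_EXX = 0.6 × 90 = 54 ksi.
φR_n = 0.75 × 54 × 5.082 = 205.8 kips.

φR_n ≈ 206 kips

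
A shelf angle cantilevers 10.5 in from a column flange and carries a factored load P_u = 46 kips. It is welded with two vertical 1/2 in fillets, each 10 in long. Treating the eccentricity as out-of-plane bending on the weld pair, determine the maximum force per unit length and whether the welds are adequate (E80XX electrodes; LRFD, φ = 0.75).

f_max ≈ 14.7 kip/in; NOT adequate

E80XX → F_EXX = 80 ksi.
L_w = 2 × 10 = 20 in; section modulus (unit throat) S = 2 × L²/6 = 33.33 in².
Direct shear f_v = P/L_w = 46/20 = 2.3 kip/in.
Moment M = P × e = 46 × 10.5 = 483 kip·in; bending f_b = M/S = 14.49 kip/in.
f_max = √(f_v² + f_b²) = √(2.3² + 14.49²) = 14.67 kip/in.
φr_n = 0.75 × 0.6 × 80 × (0.707 × 0.5) = 12.73 kip/in → NOT adequate.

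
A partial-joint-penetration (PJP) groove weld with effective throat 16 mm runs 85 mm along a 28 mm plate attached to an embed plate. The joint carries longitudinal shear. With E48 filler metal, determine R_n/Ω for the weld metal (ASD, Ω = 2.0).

E48XX → F_EXX = 480 MPa.
Effective throat (given) t_e = 16 mm.
A_we = 16 × 85 = 1360 mm².
F_nw = 0.6 F_EXX = 288 MPa.
R_n/Ω = (288 × 1360) / 2.0 × 10⁻³ = 195.8 kN.

R_n/Ω ≈ 196 kN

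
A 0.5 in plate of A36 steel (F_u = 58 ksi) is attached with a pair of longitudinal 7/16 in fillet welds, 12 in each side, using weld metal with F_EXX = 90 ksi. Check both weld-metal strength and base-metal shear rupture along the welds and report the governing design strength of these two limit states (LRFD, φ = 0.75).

t_e = 0.707 × 0.4375 = 0.3093 in; L = 24 in.
Weld metal: φR_n = 0.75 × 0.6 × 90 × 0.3093 × 24 = 300.7 kip.
Base metal (shear rupture): φR_n = 0.75 × 0.6 × 58 × 0.5 × 24 = 313.2 kip.
Governing: weld metal.

φR_n ≈ 301 kip (weld metal governs)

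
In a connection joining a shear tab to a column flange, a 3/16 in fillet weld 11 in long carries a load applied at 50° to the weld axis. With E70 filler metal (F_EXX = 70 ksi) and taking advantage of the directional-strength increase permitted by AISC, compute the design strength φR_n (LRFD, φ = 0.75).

t_e = 0.707 × 0.1875 = 0.1326 in; A_we = 0.1326 × 11 = 1.458 in².
Directional factor: 1.0 + 0.5 sin^1.5(50°) = 1.335.
F_nw = 0.6 × 70 × 1.335 = 56.08 ksi.
φR_n = 0.75 × 56.08 × 1.458 = 61.33 kip.

φR_n ≈ 61.3 kip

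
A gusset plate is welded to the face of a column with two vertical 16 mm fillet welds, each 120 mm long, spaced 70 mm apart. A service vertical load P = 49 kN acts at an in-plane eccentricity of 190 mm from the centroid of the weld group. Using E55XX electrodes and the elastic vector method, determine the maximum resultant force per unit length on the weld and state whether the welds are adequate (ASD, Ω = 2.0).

E55XX → F_EXX = 550 MPa.
Total weld length L_w = 240 mm. Treat welds as unit-width lines.
Polar moment about centroid: J = 2[d³/12 + d(b/2)²] = 2[120³/12 + 120×35²] = 582000 mm³.
Direct shear f_v = P/L_w = 49×10³ / 240 = 204.2 N/mm (vertical).
Torsion M = P·e = 49×10³ × 190 = 9310000 N·mm.
Critical point at (x, y) = (35, 60) from centroid. f_tx = M·y/J = 959.8 N/mm; f_ty = M·x/J = 559.9 N/mm.
Resultant f_max = √[f_tx² + (f_v + f_ty)²] = √[959.8² + (204.2 + 559.9)²] = 1227 N/mm.
Capacity per unit length: r_n/Ω = (1/2.0) × 0.6 × 550 × (0.707 × 16) = 1866 N/mm.
1227 ≤ 1866 → adequate.

f_max ≈ 1230 N/mm; adequate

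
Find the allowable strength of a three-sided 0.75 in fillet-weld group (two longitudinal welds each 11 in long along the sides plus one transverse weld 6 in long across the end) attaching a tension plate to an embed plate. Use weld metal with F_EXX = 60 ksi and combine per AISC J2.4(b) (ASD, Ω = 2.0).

t_e = 0.707 × 0.75 = 0.5302 in.
R_nwl = 0.6 × 60 × 0.5302 × 22 = 420 kip (longitudinal, 2 welds).
R_nwt = 0.6 × 60 × 0.5302 × 6 = 114.5 kip (transverse, base value).
(i) R_nwl + R_nwt = 534.5 kip; (ii) 0.85 R_nwl + 1.5 R_nwt = 528.8 kip.
R_n = max = 534.5 kip [governs: (i)]; R_n/Ω = 267.2 kip.

R_n/Ω ≈ 267 kip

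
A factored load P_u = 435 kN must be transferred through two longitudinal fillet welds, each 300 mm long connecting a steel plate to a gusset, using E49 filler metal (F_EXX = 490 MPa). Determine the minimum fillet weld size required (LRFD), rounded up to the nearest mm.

w = 5 mm

Total weld length L = 600 mm.
Required throat t_e = P_u / (φ × 0.6 F_EXX × L) = 435 / (0.75 × 0.6 × 490 × 600 × 10⁻³) = 3.288 mm.
Required leg w = t_e / 0.707 = 4.651 mm → use 5 mm.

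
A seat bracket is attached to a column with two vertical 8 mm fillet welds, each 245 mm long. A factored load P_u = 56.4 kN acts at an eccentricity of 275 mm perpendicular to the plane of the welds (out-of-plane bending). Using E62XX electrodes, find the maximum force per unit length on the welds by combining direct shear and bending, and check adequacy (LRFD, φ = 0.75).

E62XX → F_EXX = 620 MPa.
L_w = 2 × 245 = 490 mm; section modulus (unit throat) S = 2 × L²/6 = 20010 mm².
Direct shear f_v = P/L_w = 56.4×10³/490 = 115.1 N/mm.
Moment M = P × e = 56.4×10³ × 275 = 15510000 N·mm; bending f_b = M/S = 775.2 N/mm.
f_max = √(f_v² + f_b²) = √(115.1² + 775.2²) = 783.7 N/mm.
φr_n = 0.75 × 0.6 × 620 × (0.707 × 8) = 1578 N/mm → adequate.

f_max ≈ 784 N/mm; adequate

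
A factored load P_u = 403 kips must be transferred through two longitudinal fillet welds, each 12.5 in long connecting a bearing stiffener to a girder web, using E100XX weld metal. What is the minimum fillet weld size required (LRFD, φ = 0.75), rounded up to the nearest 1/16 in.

E100XX → F_EXX = 100 ksi.
Total weld length L = 25 in.
Required throat t_e = P_u / (φ × 0.6 F_EXX × L) = 403 / (0.75 × 0.6 × 100 × 25) = 0.3582 in.
Required leg w = t_e / 0.707 = 0.5067 in → use 9/16 in.

w = 9/16 in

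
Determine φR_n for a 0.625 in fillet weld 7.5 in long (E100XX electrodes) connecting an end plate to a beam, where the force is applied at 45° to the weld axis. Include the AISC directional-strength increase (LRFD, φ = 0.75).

φR_n ≈ 193 kip

E100XX → F_EXX = 100 ksi.
t_e = 0.707 × 0.625 = 0.4419 in; A_we = 0.4419 × 7.5 = 3.314 in².
Directional factor: 1.0 + 0.5 sin^1.5(45°) = 1.297.
F_nw = 0.6 × 100 × 1.297 = 77.84 ksi.
φR_n = 0.75 × 77.84 × 3.314 = 193.5 kip.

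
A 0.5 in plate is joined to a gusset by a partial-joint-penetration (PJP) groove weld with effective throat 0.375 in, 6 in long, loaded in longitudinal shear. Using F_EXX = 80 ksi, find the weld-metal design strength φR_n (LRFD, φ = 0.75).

φR_n ≈ 81 kips

Effective throat (given) t_e = 0.375 in.
A_we = 0.375 × 6 = 2.25 in².
F_nw = 0.6 F_EXX = 48 ksi.
φR_n = 0.75 × 48 × 2.25 = 81 kips.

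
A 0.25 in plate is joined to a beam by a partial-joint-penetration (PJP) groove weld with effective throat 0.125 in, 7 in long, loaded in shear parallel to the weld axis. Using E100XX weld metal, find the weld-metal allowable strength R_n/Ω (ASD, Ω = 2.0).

R_n/Ω ≈ 26.2 kip

E100XX → F_EXX = 100 ksi.
Effective throat (given) t_e = 0.125 in.
A_we = 0.125 × 7 = 0.875 in².
F_nw = 0.6 F_EXX = 60 ksi.
R_n/Ω = (60 × 0.875) / 2.0 = 26.25 kip.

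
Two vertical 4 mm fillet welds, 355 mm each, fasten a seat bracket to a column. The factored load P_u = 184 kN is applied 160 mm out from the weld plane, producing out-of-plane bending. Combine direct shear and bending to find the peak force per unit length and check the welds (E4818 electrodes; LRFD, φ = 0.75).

f_max ≈ 747 N/mm; NOT adequate

E48XX → F_EXX = 480 MPa.
L_w = 2 × 355 = 710 mm; section modulus (unit throat) S = 2 × L²/6 = 42010 mm².
Direct shear f_v = P/L_w = 184×10³/710 = 259.2 N/mm.
Moment M = P × e = 184×10³ × 160 = 29440000 N·mm; bending f_b = M/S = 700.8 N/mm.
f_max = √(f_v² + f_b²) = √(259.2² + 700.8²) = 747.2 N/mm.
φr_n = 0.75 × 0.6 × 480 × (0.707 × 4) = 610.8 N/mm → NOT adequate.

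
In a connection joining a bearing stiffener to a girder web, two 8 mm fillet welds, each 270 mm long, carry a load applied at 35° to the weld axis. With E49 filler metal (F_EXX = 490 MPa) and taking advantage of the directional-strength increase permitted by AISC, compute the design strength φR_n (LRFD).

φR_n ≈ 820 kN

t_e = 0.707 × 8 = 5.656 mm; A_we = 5.656 × 540 = 3054 mm².
Directional factor: 1.0 + 0.5 sin^1.5(35°) = 1.217.
F_nw = 0.6 × 490 × 1.217 = 357.9 MPa.
φR_n = 0.75 × 357.9 × 3054 × 10⁻³ = 819.7 kN.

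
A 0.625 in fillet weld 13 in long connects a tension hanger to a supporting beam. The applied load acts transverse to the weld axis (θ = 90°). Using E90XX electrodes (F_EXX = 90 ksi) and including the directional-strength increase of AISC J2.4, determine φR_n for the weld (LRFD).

t_e = 0.707 × 0.625 = 0.4419 in; A_we = 0.4419 × 13 = 5.744 in².
Directional factor: 1.0 + 0.5 sin^1.5(90°) = 1.5.
F_nw = 0.6 × 90 × 1.5 = 81 ksi.
φR_n = 0.75 × 81 × 5.744 = 349 kips.

φR_n ≈ 349 kips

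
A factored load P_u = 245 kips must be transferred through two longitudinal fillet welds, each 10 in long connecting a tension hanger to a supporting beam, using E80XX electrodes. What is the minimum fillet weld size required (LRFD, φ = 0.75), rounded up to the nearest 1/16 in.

w = 1/2 in

E80XX → F_EXX = 80 ksi.
Total weld length L = 20 in.
Required throat t_e = P_u / (φ × 0.6 F_EXX × L) = 245 / (0.75 × 0.6 × 80 × 20) = 0.3403 in.
Required leg w = t_e / 0.707 = 0.4813 in → use 1/2 in.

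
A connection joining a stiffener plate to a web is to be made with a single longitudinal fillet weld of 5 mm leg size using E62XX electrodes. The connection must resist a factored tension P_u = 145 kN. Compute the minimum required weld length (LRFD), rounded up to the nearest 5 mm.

L = 150 mm

E62XX → F_EXX = 620 MPa.
Throat t_e = 0.707 × 5 = 3.535 mm.
φr_n = 0.75 × 0.6 × 620 × 3.535 × 10⁻³ = 0.9863 kN/mm.
L_req = P_u / φr_n = 145 / 0.9863 = 147 mm total.
Round up → use L = 150 mm.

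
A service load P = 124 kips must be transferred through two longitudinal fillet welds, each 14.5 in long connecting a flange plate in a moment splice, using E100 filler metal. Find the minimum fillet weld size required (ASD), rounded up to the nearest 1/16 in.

w = 1/4 in

E100XX → F_EXX = 100 ksi.
Total weld length L = 29 in.
Required throat t_e = P × Ω / (0.6 F_EXX × L) = 124 × 2.0 / (0.6 × 100 × 29) = 0.1425 in.
Required leg w = t_e / 0.707 = 0.2016 in → use 1/4 in.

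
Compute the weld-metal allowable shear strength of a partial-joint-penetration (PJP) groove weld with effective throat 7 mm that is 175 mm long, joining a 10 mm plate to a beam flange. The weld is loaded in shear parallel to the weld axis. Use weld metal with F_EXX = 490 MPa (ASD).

R_n/Ω ≈ 180 kN

Effective throat (given) t_e = 7 mm.
A_we = 7 × 175 = 1225 mm².
F_nw = 0.6 F_EXX = 294 MPa.
R_n/Ω = (294 × 1225) / 2.0 × 10⁻³ = 180.1 kN.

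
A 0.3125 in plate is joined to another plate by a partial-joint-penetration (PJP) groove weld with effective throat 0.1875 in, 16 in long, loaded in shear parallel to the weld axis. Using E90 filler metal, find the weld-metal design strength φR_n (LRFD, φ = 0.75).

E90XX → F_EXX = 90 ksi.
Effective throat (given) t_e = 0.1875 in.
A_we = 0.1875 × 16 = 3 in².
F_nw = 0.6 F_EXX = 54 ksi.
φR_n = 0.75 × 54 × 3 = 121.5 kip.

φR_n ≈ 122 kip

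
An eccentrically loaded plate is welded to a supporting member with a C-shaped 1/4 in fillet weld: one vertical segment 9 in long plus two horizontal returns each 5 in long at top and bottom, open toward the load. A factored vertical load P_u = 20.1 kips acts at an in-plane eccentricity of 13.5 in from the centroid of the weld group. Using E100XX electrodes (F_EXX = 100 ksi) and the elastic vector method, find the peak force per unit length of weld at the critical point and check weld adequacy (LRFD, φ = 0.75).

Total weld length L_w = 19 in. Treat welds as unit-width lines.
Centroid: x̄ = 2×5×2.5 / 19 = 1.316 in from the vertical weld.
Polar moment about centroid: J = I_x + I_y = [9³/12 + 2×5×4.5²] + [9×1.316² + 2(5³/12 + 5×1.184²)] = 313.7 in³.
Direct shear f_v = P/L_w = 20.1 / 19 = 1.058 kip/in (vertical).
Torsion M = P·e = 20.1 × 13.5 = 271.35 kip·in.
Critical point at (x, y) = (3.684, 4.5) from centroid. f_tx = M·y/J = 3.893 kip/in; f_ty = M·x/J = 3.187 kip/in.
Resultant f_max = √[f_tx² + (f_v + f_ty)²] = √[3.893² + (1.058 + 3.187)²] = 5.759 kip/in.
Capacity per unit length: φr_n = 0.75 × 0.6 × 100 × (0.707 × 0.25) = 7.954 kip/in.
5.759 ≤ 7.954 → adequate.

f_max ≈ 5.76 kip/in; adequate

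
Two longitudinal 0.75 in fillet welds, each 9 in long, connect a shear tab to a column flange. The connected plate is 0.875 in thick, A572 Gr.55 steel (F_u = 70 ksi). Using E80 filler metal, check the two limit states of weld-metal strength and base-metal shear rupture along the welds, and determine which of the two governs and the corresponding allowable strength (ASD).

E80XX → F_EXX = 80 ksi.
t_e = 0.707 × 0.75 = 0.5302 in; L = 18 in.
Weld metal: R_n/Ω = (1/2.0) × 0.6 × 80 × 0.5302 × 18 = 229.1 kip.
Base metal (shear rupture): R_n/Ω = (1/2.0) × 0.6 × 70 × 0.875 × 18 = 330.8 kip.
Governing: weld metal.

R_n/Ω ≈ 229 kip (weld metal governs)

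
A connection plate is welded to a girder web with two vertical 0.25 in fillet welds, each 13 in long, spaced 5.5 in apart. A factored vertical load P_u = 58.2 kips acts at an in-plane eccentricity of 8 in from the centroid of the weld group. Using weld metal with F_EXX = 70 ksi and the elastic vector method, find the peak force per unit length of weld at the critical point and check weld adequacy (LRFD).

f_max ≈ 7.02 kip/in; NOT adequate

Total weld length L_w = 26 in. Treat welds as unit-width lines.
Polar moment about centroid: J = 2[d³/12 + d(b/2)²] = 2[13³/12 + 13×2.75²] = 562.8 in³.
Direct shear f_v = P/L_w = 58.2 / 26 = 2.238 kip/in (vertical).
Torsion M = P·e = 58.2 × 8 = 465.6 kip·in.
Critical point at (x, y) = (2.75, 6.5) from centroid. f_tx = M·y/J = 5.377 kip/in; f_ty = M·x/J = 2.275 kip/in.
Resultant f_max = √[f_tx² + (f_v + f_ty)²] = √[5.377² + (2.238 + 2.275)²] = 7.021 kip/in.
Capacity per unit length: φr_n = 0.75 × 0.6 × 70 × (0.707 × 0.25) = 5.568 kip/in.
7.021 > 5.568 → NOT adequate.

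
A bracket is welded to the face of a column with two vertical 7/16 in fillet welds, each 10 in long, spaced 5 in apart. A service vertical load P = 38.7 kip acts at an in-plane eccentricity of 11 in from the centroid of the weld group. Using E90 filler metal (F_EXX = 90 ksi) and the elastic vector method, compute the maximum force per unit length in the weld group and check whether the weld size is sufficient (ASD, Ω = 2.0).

f_max ≈ 9.19 kip/in; NOT adequate

Total weld length L_w = 20 in. Treat welds as unit-width lines.
Polar moment about centroid: J = 2[d³/12 + d(b/2)²] = 2[10³/12 + 10×2.5²] = 291.7 in³.
Direct shear f_v = P/L_w = 38.7 / 20 = 1.935 kip/in (vertical).
Torsion M = P·e = 38.7 × 11 = 425.7 kip·in.
Critical point at (x, y) = (2.5, 5) from centroid. f_tx = M·y/J = 7.298 kip/in; f_ty = M·x/J = 3.649 kip/in.
Resultant f_max = √[f_tx² + (f_v + f_ty)²] = √[7.298² + (1.935 + 3.649)²] = 9.189 kip/in.
Capacity per unit length: r_n/Ω = (1/2.0) × 0.6 × 90 × (0.707 × 0.4375) = 8.351 kip/in.
9.189 > 8.351 → NOT adequate.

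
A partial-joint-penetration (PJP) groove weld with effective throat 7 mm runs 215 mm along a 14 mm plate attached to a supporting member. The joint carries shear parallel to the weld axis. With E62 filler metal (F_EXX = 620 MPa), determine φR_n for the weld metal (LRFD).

φR_n ≈ 420 kN

Effective throat (given) t_e = 7 mm.
A_we = 7 × 215 = 1505 mm².
F_nw = 0.6 F_EXX = 372 MPa.
φR_n = 0.75 × 372 × 1505 × 10⁻³ = 419.9 kN.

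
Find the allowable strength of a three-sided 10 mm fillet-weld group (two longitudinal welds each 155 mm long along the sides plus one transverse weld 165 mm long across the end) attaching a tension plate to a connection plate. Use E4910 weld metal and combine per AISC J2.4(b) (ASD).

E49XX → F_EXX = 490 MPa.
t_e = 0.707 × 10 = 7.07 mm.
R_nwl = 0.6 × 490 × 7.07 × 310 × 10⁻³ = 644.4 kN (longitudinal, 2 welds).
R_nwt = 0.6 × 490 × 7.07 × 165 × 10⁻³ = 343 kN (transverse, base value).
(i) R_nwl + R_nwt = 987.3 kN; (ii) 0.85 R_nwl + 1.5 R_nwt = 1062 kN.
R_n = max = 1062 kN [governs: (ii)]; R_n/Ω = 531.1 kN.

R_n/Ω ≈ 531 kN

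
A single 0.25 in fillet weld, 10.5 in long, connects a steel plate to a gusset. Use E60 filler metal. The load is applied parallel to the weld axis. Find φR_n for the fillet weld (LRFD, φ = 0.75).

E60XX → F_EXX = 60 ksi.
Effective throat t_e = 0.707 × 0.25 = 0.1767 in.
Total length L = 10.5 in; A_we = 0.1767 × 10.5 = 1.856 in².
F_nw = 0.6 F_EXX = 0.6 × 60 = 36 ksi.
φR_n = 0.75 × 36 × 1.856 = 50.11 kip.

φR_n ≈ 50.1 kip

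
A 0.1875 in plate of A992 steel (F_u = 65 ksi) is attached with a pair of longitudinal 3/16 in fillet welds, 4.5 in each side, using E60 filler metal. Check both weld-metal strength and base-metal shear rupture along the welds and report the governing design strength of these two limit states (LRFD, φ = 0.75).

E60XX → F_EXX = 60 ksi.
t_e = 0.707 × 0.1875 = 0.1326 in; L = 9 in.
Weld metal: φR_n = 0.75 × 0.6 × 60 × 0.1326 × 9 = 32.21 kip.
Base metal (shear rupture): φR_n = 0.75 × 0.6 × 65 × 0.1875 × 9 = 49.36 kip.
Governing: weld metal.

φR_n ≈ 32.2 kip (weld metal governs)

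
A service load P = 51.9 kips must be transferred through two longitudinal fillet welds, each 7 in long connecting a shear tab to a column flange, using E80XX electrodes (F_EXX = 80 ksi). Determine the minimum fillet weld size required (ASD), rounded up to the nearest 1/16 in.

Total weld length L = 14 in.
Required throat t_e = P × Ω / (0.6 F_EXX × L) = 51.9 × 2.0 / (0.6 × 80 × 14) = 0.1545 in.
Required leg w = t_e / 0.707 = 0.2185 in → use 1/4 in.

w = 1/4 in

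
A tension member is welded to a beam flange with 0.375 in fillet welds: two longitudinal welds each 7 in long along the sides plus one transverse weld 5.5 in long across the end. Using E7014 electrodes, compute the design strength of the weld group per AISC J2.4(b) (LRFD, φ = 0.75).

φR_n ≈ 168 kips

E70XX → F_EXX = 70 ksi.
t_e = 0.707 × 0.375 = 0.2651 in.
R_nwl = 0.6 × 70 × 0.2651 × 14 = 155.9 kips (longitudinal, 2 welds).
R_nwt = 0.6 × 70 × 0.2651 × 5.5 = 61.24 kips (transverse, base value).
(i) R_nwl + R_nwt = 217.1 kips; (ii) 0.85 R_nwl + 1.5 R_nwt = 224.4 kips.
R_n = max = 224.4 kips [governs: (ii)]; φR_n = 168.3 kips.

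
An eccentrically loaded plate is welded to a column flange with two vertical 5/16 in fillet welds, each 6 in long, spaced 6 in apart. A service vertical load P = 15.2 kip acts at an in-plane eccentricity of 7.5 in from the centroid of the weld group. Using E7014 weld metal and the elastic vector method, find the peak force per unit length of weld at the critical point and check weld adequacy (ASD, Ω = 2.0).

f_max ≈ 4.35 kip/in; adequate

E70XX → F_EXX = 70 ksi.
Total weld length L_w = 12 in. Treat welds as unit-width lines.
Polar moment about centroid: J = 2[d³/12 + d(b/2)²] = 2[6³/12 + 6×3²] = 144 in³.
Direct shear f_v = P/L_w = 15.2 / 12 = 1.267 kip/in (vertical).
Torsion M = P·e = 15.2 × 7.5 = 114 kip·in.
Critical point at (x, y) = (3, 3) from centroid. f_tx = M·y/J = 2.375 kip/in; f_ty = M·x/J = 2.375 kip/in.
Resultant f_max = √[f_tx² + (f_v + f_ty)²] = √[2.375² + (1.267 + 2.375)²] = 4.348 kip/in.
Capacity per unit length: r_n/Ω = (1/2.0) × 0.6 × 70 × (0.707 × 0.3125) = 4.64 kip/in.
4.348 ≤ 4.64 → adequate.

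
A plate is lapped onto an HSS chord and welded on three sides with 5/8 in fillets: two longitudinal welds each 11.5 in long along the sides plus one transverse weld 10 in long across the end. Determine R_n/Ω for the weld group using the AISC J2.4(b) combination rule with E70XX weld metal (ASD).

E70XX → F_EXX = 70 ksi.
t_e = 0.707 × 0.625 = 0.4419 in.
R_nwl = 0.6 × 70 × 0.4419 × 23 = 426.9 kips (longitudinal, 2 welds).
R_nwt = 0.6 × 70 × 0.4419 × 10 = 185.6 kips (transverse, base value).
(i) R_nwl + R_nwt = 612.4 kips; (ii) 0.85 R_nwl + 1.5 R_nwt = 641.2 kips.
R_n = max = 641.2 kips [governs: (ii)]; R_n/Ω = 320.6 kips.

R_n/Ω ≈ 321 kips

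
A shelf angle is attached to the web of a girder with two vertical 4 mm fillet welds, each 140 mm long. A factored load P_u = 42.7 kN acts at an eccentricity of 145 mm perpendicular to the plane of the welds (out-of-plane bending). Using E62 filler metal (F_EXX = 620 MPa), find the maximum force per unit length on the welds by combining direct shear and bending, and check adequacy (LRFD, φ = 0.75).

f_max ≈ 960 N/mm; NOT adequate

L_w = 2 × 140 = 280 mm; section modulus (unit throat) S = 2 × L²/6 = 6533 mm².
Direct shear f_v = P/L_w = 42.7×10³/280 = 152.5 N/mm.
Moment M = P × e = 42.7×10³ × 145 = 6191500 N·mm; bending f_b = M/S = 947.7 N/mm.
f_max = √(f_v² + f_b²) = √(152.5² + 947.7²) = 959.9 N/mm.
φr_n = 0.75 × 0.6 × 620 × (0.707 × 4) = 789 N/mm → NOT adequate.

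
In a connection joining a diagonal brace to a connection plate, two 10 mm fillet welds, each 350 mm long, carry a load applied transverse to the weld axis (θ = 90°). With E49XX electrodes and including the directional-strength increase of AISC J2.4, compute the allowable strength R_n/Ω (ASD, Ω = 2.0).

R_n/Ω ≈ 1090 kN

E49XX → F_EXX = 490 MPa.
t_e = 0.707 × 10 = 7.07 mm; A_we = 7.07 × 700 = 4949 mm².
Directional factor: 1.0 + 0.5 sin^1.5(90°) = 1.5.
F_nw = 0.6 × 490 × 1.5 = 441 MPa.
R_n/Ω = (441 × 4949) / 2.0 × 10⁻³ = 1091 kN.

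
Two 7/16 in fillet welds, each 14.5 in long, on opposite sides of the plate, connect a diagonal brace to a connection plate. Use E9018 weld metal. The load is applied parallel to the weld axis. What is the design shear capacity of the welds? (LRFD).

E90XX → F_EXX = 90 ksi.
Effective throat t_e = 0.707 × 0.4375 = 0.3093 in.
Total length L = 29 in; A_we = 0.3093 × 29 = 8.97 in².
F_nw = 0.6 F_EXX = 0.6 × 90 = 54 ksi.
φR_n = 0.75 × 54 × 8.97 = 363.3 kips.

φR_n ≈ 363 kips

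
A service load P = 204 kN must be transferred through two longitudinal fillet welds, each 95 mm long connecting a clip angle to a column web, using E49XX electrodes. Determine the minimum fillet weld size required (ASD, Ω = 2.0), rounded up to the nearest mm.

w = 11 mm

E49XX → F_EXX = 490 MPa.
Total weld length L = 190 mm.
Required throat t_e = P × Ω / (0.6 F_EXX × L) = 204 × 2.0 / (0.6 × 490 × 190 × 10⁻³) = 7.304 mm.
Required leg w = t_e / 0.707 = 10.33 mm → use 11 mm.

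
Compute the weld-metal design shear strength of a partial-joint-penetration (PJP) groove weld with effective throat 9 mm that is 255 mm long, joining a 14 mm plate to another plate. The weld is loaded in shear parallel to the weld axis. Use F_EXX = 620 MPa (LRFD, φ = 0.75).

φR_n ≈ 640 kN

Effective throat (given) t_e = 9 mm.
A_we = 9 × 255 = 2295 mm².
F_nw = 0.6 F_EXX = 372 MPa.
φR_n = 0.75 × 372 × 2295 × 10⁻³ = 640.3 kN.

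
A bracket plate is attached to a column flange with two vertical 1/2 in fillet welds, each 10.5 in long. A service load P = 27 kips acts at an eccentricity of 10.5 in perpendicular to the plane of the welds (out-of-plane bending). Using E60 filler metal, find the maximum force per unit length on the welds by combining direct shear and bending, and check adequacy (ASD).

f_max ≈ 7.82 kip/in; NOT adequate

E60XX → F_EXX = 60 ksi.
L_w = 2 × 10.5 = 21 in; section modulus (unit throat) S = 2 × L²/6 = 36.75 in².
Direct shear f_v = P/L_w = 27/21 = 1.286 kip/in.
Moment M = P × e = 27 × 10.5 = 283.5 kip·in; bending f_b = M/S = 7.714 kip/in.
f_max = √(f_v² + f_b²) = √(1.286² + 7.714²) = 7.821 kip/in.
r_n/Ω = (1/2.0) × 0.6 × 60 × (0.707 × 0.5) = 6.363 kip/in → NOT adequate.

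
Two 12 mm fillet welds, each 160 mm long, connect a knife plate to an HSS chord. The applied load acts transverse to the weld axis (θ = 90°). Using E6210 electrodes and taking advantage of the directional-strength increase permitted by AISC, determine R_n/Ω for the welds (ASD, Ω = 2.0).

R_n/Ω ≈ 757 kN

E62XX → F_EXX = 620 MPa.
t_e = 0.707 × 12 = 8.484 mm; A_we = 8.484 × 320 = 2715 mm².
Directional factor: 1.0 + 0.5 sin^1.5(90°) = 1.5.
F_nw = 0.6 × 620 × 1.5 = 558 MPa.
R_n/Ω = (558 × 2715) / 2.0 × 10⁻³ = 757.5 kN.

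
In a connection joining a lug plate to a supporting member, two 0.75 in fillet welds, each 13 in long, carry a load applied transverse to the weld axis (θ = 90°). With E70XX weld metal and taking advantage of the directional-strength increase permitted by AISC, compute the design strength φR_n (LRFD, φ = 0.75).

E70XX → F_EXX = 70 ksi.
t_e = 0.707 × 0.75 = 0.5302 in; A_we = 0.5302 × 26 = 13.79 in².
Directional factor: 1.0 + 0.5 sin^1.5(90°) = 1.5.
F_nw = 0.6 × 70 × 1.5 = 63 ksi.
φR_n = 0.75 × 63 × 13.79 = 651.4 kip.

φR_n ≈ 651 kip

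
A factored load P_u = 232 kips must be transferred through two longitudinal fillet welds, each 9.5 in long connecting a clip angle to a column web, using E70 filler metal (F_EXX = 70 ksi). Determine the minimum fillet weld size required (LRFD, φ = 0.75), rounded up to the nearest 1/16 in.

Total weld length L = 19 in.
Required throat t_e = P_u / (φ × 0.6 F_EXX × L) = 232 / (0.75 × 0.6 × 70 × 19) = 0.3876 in.
Required leg w = t_e / 0.707 = 0.5483 in → use 9/16 in.

w = 9/16 in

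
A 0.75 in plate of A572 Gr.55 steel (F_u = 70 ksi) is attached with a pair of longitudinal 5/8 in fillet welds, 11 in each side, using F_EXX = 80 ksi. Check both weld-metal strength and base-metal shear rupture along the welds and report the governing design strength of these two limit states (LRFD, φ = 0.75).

φR_n ≈ 350 kip (weld metal governs)

t_e = 0.707 × 0.625 = 0.4419 in; L = 22 in.
Weld metal: φR_n = 0.75 × 0.6 × 80 × 0.4419 × 22 = 350 kip.
Base metal (shear rupture): φR_n = 0.75 × 0.6 × 70 × 0.75 × 22 = 519.8 kip.
Governing: weld metal.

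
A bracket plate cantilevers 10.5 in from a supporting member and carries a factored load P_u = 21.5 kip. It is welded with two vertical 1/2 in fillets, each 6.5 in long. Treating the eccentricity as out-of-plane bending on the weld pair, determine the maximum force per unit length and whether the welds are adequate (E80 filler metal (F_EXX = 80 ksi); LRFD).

L_w = 2 × 6.5 = 13 in; section modulus (unit throat) S = 2 × L²/6 = 14.08 in².
Direct shear f_v = P/L_w = 21.5/13 = 1.654 kip/in.
Moment M = P × e = 21.5 × 10.5 = 225.75 kip·in; bending f_b = M/S = 16.03 kip/in.
f_max = √(f_v² + f_b²) = √(1.654² + 16.03²) = 16.11 kip/in.
φr_n = 0.75 × 0.6 × 80 × (0.707 × 0.5) = 12.73 kip/in → NOT adequate.

f_max ≈ 16.1 kip/in; NOT adequate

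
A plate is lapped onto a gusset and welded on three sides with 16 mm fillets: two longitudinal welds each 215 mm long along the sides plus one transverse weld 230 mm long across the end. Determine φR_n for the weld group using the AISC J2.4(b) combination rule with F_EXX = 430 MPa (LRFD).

t_e = 0.707 × 16 = 11.31 mm.
R_nwl = 0.6 × 430 × 11.31 × 430 × 10⁻³ = 1255 kN (longitudinal, 2 welds).
R_nwt = 0.6 × 430 × 11.31 × 230 × 10⁻³ = 671.3 kN (transverse, base value).
(i) R_nwl + R_nwt = 1926 kN; (ii) 0.85 R_nwl + 1.5 R_nwt = 2074 kN.
R_n = max = 2074 kN [governs: (ii)]; φR_n = 1555 kN.

φR_n ≈ 1560 kN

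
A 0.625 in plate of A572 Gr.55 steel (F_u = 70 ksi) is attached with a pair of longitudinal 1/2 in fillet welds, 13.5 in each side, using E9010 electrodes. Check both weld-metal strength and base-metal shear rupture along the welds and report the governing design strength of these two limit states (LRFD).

φR_n ≈ 387 kips (weld metal governs)

E90XX → F_EXX = 90 ksi.
t_e = 0.707 × 0.5 = 0.3535 in; L = 27 in.
Weld metal: φR_n = 0.75 × 0.6 × 90 × 0.3535 × 27 = 386.6 kips.
Base metal (shear rupture): φR_n = 0.75 × 0.6 × 70 × 0.625 × 27 = 531.6 kips.
Governing: weld metal.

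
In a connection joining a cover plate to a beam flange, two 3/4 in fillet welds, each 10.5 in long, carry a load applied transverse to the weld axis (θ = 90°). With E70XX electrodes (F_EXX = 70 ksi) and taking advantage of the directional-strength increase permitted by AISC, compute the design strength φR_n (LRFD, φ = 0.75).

t_e = 0.707 × 0.75 = 0.5302 in; A_we = 0.5302 × 21 = 11.14 in².
Directional factor: 1.0 + 0.5 sin^1.5(90°) = 1.5.
F_nw = 0.6 × 70 × 1.5 = 63 ksi.
φR_n = 0.75 × 63 × 11.14 = 526.1 kips.

φR_n ≈ 526 kips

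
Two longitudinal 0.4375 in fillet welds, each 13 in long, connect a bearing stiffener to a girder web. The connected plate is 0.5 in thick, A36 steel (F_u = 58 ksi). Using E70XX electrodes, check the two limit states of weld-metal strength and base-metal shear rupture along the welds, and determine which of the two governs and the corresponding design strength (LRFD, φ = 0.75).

E70XX → F_EXX = 70 ksi.
t_e = 0.707 × 0.4375 = 0.3093 in; L = 26 in.
Weld metal: φR_n = 0.75 × 0.6 × 70 × 0.3093 × 26 = 253.3 kip.
Base metal (shear rupture): φR_n = 0.75 × 0.6 × 58 × 0.5 × 26 = 339.3 kip.
Governing: weld metal.

φR_n ≈ 253 kip (weld metal governs)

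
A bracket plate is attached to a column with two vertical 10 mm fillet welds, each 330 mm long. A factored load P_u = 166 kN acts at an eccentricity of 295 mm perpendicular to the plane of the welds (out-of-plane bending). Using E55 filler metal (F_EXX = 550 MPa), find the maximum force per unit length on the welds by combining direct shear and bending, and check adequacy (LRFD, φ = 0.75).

f_max ≈ 1370 N/mm; adequate

L_w = 2 × 330 = 660 mm; section modulus (unit throat) S = 2 × L²/6 = 36300 mm².
Direct shear f_v = P/L_w = 166×10³/660 = 251.5 N/mm.
Moment M = P × e = 166×10³ × 295 = 48970000 N·mm; bending f_b = M/S = 1349 N/mm.
f_max = √(f_v² + f_b²) = √(251.5² + 1349²) = 1372 N/mm.
φr_n = 0.75 × 0.6 × 550 × (0.707 × 10) = 1750 N/mm → adequate.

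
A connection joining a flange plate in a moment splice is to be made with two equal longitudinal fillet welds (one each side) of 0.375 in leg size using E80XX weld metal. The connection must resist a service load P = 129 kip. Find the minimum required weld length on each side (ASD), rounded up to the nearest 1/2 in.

E80XX → F_EXX = 80 ksi.
Throat t_e = 0.707 × 0.375 = 0.2651 in.
r_n/Ω = (0.6 × 80 × 0.2651) / 2.0 = 6.363 kip/in.
L_req = P / (r_n/Ω) = 129 / 6.363 = 20.27 in total.
Per side: 20.27 / 2 = 10.14 in.
Round up → use L = 10.5 in on each side.

L = 10.5 in on each side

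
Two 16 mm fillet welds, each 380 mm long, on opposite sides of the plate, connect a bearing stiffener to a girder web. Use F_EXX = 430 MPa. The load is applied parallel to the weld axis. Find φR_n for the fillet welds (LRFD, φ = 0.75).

φR_n ≈ 1660 kN

Effective throat t_e = 0.707 × 16 = 11.31 mm.
Total length L = 760 mm; A_we = 11.31 × 760 = 8597 mm².
F_nw = 0.6 F_EXX = 0.6 × 430 = 258 MPa.
φR_n = 0.75 × 258 × 8597 × 10⁻³ = 1664 kN.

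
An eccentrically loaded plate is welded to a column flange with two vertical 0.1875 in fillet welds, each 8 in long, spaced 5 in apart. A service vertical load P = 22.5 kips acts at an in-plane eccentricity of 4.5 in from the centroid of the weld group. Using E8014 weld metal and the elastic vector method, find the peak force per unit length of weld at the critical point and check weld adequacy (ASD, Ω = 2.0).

E80XX → F_EXX = 80 ksi.
Total weld length L_w = 16 in. Treat welds as unit-width lines.
Polar moment about centroid: J = 2[d³/12 + d(b/2)²] = 2[8³/12 + 8×2.5²] = 185.3 in³.
Direct shear f_v = P/L_w = 22.5 / 16 = 1.406 kip/in (vertical).
Torsion M = P·e = 22.5 × 4.5 = 101.25 kip·in.
Critical point at (x, y) = (2.5, 4) from centroid. f_tx = M·y/J = 2.185 kip/in; f_ty = M·x/J = 1.366 kip/in.
Resultant f_max = √[f_tx² + (f_v + f_ty)²] = √[2.185² + (1.406 + 1.366)²] = 3.53 kip/in.
Capacity per unit length: r_n/Ω = (1/2.0) × 0.6 × 80 × (0.707 × 0.1875) = 3.181 kip/in.
3.53 > 3.181 → NOT adequate.

f_max ≈ 3.53 kip/in; NOT adequate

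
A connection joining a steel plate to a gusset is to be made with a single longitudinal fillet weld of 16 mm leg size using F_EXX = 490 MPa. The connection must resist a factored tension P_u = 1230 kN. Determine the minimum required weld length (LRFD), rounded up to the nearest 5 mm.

L = 495 mm

Throat t_e = 0.707 × 16 = 11.31 mm.
φr_n = 0.75 × 0.6 × 490 × 11.31 × 10⁻³ = 2.494 kN/mm.
L_req = P_u / φr_n = 1230 / 2.494 = 493.1 mm total.
Round up → use L = 495 mm.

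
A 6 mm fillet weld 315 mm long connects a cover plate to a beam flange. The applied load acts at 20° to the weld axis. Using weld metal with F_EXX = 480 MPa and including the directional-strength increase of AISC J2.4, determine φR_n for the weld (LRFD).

t_e = 0.707 × 6 = 4.242 mm; A_we = 4.242 × 315 = 1336 mm².
Directional factor: 1.0 + 0.5 sin^1.5(20°) = 1.1.
F_nw = 0.6 × 480 × 1.1 = 316.8 MPa.
φR_n = 0.75 × 316.8 × 1336 × 10⁻³ = 317.5 kN.

φR_n ≈ 317 kN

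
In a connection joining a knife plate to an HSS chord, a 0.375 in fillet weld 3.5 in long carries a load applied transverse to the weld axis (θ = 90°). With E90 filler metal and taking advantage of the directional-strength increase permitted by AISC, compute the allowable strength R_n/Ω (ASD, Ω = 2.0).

E90XX → F_EXX = 90 ksi.
t_e = 0.707 × 0.375 = 0.2651 in; A_we = 0.2651 × 3.5 = 0.9279 in².
Directional factor: 1.0 + 0.5 sin^1.5(90°) = 1.5.
F_nw = 0.6 × 90 × 1.5 = 81 ksi.
R_n/Ω = (81 × 0.9279) / 2.0 = 37.58 kips.

R_n/Ω ≈ 37.6 kips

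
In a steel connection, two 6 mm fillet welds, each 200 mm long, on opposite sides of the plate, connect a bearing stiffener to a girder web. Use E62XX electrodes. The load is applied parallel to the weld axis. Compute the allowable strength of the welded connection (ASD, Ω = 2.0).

E62XX → F_EXX = 620 MPa.
Effective throat t_e = 0.707 × 6 = 4.242 mm.
Total length L = 400 mm; A_we = 4.242 × 400 = 1697 mm².
F_nw = 0.6 F_EXX = 0.6 × 620 = 372 MPa.
R_n = 372 × 1697 × 10⁻³ = 631.2 kN; R_n/Ω = 631.2/2.0 = 315.6 kN.

R_n/Ω ≈ 316 kN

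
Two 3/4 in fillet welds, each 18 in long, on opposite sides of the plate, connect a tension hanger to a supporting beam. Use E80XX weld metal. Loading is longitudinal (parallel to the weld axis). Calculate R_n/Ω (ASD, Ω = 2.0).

E80XX → F_EXX = 80 ksi.
Effective throat t_e = 0.707 × 0.75 = 0.5302 in.
Total length L = 36 in; A_we = 0.5302 × 36 = 19.09 in².
F_nw = 0.6 F_EXX = 0.6 × 80 = 48 ksi.
R_n = 48 × 19.09 = 916.3 kip; R_n/Ω = 916.3/2.0 = 458.1 kip.

R_n/Ω ≈ 458 kip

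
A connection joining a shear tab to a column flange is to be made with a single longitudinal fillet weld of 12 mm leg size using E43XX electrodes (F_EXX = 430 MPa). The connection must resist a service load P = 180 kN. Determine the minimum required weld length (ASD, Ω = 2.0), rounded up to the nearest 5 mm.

L = 165 mm

Throat t_e = 0.707 × 12 = 8.484 mm.
r_n/Ω = (0.6 × 430 × 8.484) / 2.0 = 1094 N/mm = 1.094 kN/mm.
L_req = P / (r_n/Ω) = 180 / 1.094 = 164.5 mm total.
Round up → use L = 165 mm.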